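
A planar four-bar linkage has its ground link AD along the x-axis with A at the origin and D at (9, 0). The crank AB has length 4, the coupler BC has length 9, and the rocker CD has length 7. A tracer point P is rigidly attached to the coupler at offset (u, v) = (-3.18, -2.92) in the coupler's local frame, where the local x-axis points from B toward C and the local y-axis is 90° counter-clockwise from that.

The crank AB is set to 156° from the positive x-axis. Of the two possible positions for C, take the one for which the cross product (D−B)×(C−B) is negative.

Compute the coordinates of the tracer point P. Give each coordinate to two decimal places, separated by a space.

-7.96 1.38

A=(0,0), D=(9.00,0)
B = A + 4.00·(cos156°, sin156°) = (-3.6542, 1.6269)
|BD| = 12.7583
circle(B,9.00) ∩ circle(D,7.00): a=7.6333, h=4.7680
  candidates: C₊=(4.5248,5.3826) cross=60.831; C₋=(3.3087,-4.0755) cross=-60.831
  mode - wants cross < 0 → take C=(3.3087,-4.0755) (cross=-60.831)
ex = (C−B)/|BC| = (0.7737,-0.6336); ey = (0.6336,0.7737)
P = B + -3.18·ex + -2.92·ey = (-7.9645,1.3827)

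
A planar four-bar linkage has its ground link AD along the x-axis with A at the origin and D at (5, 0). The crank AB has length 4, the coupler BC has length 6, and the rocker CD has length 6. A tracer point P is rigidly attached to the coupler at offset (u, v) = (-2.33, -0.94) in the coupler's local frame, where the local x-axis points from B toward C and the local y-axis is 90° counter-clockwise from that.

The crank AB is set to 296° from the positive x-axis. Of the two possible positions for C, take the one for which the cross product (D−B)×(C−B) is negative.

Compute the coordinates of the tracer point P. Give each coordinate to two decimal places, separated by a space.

A=(0,0), D=(5.00,0)
B = A + 4.00·(cos296°, sin296°) = (1.7535, -3.5952)
|BD| = 4.8441
circle(B,6.00) ∩ circle(D,6.00): a=2.4220, h=5.4894
  candidates: C₊=(-0.6974,1.8814) cross=26.591; C₋=(7.4509,-5.4766) cross=-26.591
  mode - wants cross < 0 → take C=(7.4509,-5.4766) (cross=-26.591)
ex = (C−B)/|BC| = (0.9496,-0.3136); ey = (0.3136,0.9496)
P = B + -2.33·ex + -0.94·ey = (-0.7538,-3.7571)

-0.75 -3.76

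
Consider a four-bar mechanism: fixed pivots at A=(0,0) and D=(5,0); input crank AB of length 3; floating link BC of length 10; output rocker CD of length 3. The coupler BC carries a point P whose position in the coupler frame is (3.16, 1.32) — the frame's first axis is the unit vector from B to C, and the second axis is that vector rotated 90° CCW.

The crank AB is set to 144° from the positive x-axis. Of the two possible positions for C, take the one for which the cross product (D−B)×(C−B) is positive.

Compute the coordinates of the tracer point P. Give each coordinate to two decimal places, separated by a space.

A=(0,0), D=(5.00,0)
B = A + 3.00·(cos144°, sin144°) = (-2.4271, 1.7634)
|BD| = 7.6335
circle(B,10.00) ∩ circle(D,3.00): a=9.7773, h=2.0986
  candidates: C₊=(7.5706,1.5466) cross=16.020; C₋=(6.6010,-2.5371) cross=-16.020
  mode + wants cross > 0 → take C=(7.5706,1.5466) (cross=16.020)
ex = (C−B)/|BC| = (0.9998,-0.0217); ey = (0.0217,0.9998)
P = B + 3.16·ex + 1.32·ey = (0.7608,3.0146)

0.76 3.01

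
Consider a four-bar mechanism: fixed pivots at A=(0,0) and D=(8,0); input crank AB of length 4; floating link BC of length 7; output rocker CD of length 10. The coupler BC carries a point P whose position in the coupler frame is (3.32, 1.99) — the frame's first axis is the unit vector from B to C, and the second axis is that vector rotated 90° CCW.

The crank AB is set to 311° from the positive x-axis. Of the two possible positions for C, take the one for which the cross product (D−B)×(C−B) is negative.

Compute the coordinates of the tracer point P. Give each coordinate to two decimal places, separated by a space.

A=(0,0), D=(8.00,0)
B = A + 4.00·(cos311°, sin311°) = (2.6242, -3.0188)
|BD| = 6.1654
circle(B,7.00) ∩ circle(D,10.00): a=-1.0533, h=6.9203
  candidates: C₊=(-1.6826,2.4994) cross=42.666; C₋=(5.0943,-9.5685) cross=-42.666
  mode - wants cross < 0 → take C=(5.0943,-9.5685) (cross=-42.666)
ex = (C−B)/|BC| = (0.3529,-0.9357); ey = (0.9357,0.3529)
P = B + 3.32·ex + 1.99·ey = (5.6578,-5.4231)

5.66 -5.42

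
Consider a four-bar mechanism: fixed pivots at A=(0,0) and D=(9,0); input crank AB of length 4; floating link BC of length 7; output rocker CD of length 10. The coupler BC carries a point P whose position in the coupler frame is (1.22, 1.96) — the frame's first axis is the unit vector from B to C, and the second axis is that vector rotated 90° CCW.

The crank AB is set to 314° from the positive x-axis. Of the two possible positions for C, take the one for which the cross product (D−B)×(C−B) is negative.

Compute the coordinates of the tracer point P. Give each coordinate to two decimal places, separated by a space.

5.06 -3.26

A=(0,0), D=(9.00,0)
B = A + 4.00·(cos314°, sin314°) = (2.7786, -2.8774)
|BD| = 6.8545
circle(B,7.00) ∩ circle(D,10.00): a=-0.2929, h=6.9939
  candidates: C₊=(-0.4231,3.3475) cross=47.940; C₋=(5.4486,-9.3481) cross=-47.940
  mode - wants cross < 0 → take C=(5.4486,-9.3481) (cross=-47.940)
ex = (C−B)/|BC| = (0.3814,-0.9244); ey = (0.9244,0.3814)
P = B + 1.22·ex + 1.96·ey = (5.0558,-3.2575)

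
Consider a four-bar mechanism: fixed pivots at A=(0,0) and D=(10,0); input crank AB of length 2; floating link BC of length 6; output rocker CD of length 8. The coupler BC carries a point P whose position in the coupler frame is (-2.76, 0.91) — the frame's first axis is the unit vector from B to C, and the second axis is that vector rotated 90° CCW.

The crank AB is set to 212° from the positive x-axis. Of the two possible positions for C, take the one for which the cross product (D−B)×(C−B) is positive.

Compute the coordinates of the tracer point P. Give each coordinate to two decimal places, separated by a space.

-4.32 -2.32

A=(0,0), D=(10.00,0)
B = A + 2.00·(cos212°, sin212°) = (-1.6961, -1.0598)
|BD| = 11.7440
circle(B,6.00) ∩ circle(D,8.00): a=4.6799, h=3.7548
  candidates: C₊=(2.6259,3.1020) cross=44.096; C₋=(3.3036,-4.3770) cross=-44.096
  mode + wants cross > 0 → take C=(2.6259,3.1020) (cross=44.096)
ex = (C−B)/|BC| = (0.7203,0.6936); ey = (-0.6936,0.7203)
P = B + -2.76·ex + 0.91·ey = (-4.3154,-2.3188)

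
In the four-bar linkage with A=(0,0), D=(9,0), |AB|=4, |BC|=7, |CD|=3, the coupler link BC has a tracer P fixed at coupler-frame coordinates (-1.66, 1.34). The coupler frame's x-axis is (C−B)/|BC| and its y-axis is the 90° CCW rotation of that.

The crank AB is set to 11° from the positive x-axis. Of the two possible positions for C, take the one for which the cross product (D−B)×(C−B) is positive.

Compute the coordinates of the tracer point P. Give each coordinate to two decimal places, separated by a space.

A=(0,0), D=(9.00,0)
B = A + 4.00·(cos11°, sin11°) = (3.9265, 0.7632)
|BD| = 5.1306
circle(B,7.00) ∩ circle(D,3.00): a=6.4635, h=2.6876
  candidates: C₊=(10.7179,2.4594) cross=13.789; C₋=(9.9183,-2.8560) cross=-13.789
  mode + wants cross > 0 → take C=(10.7179,2.4594) (cross=13.789)
ex = (C−B)/|BC| = (0.9702,0.2423); ey = (-0.2423,0.9702)
P = B + -1.66·ex + 1.34·ey = (1.9913,1.6611)

1.99 1.66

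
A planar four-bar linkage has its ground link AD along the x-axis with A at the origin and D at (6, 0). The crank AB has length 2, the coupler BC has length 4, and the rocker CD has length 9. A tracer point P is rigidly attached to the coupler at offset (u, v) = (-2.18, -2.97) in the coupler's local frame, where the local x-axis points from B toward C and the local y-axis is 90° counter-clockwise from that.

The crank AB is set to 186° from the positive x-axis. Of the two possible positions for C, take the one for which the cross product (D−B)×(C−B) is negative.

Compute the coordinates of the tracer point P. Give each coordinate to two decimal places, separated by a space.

A=(0,0), D=(6.00,0)
B = A + 2.00·(cos186°, sin186°) = (-1.9890, -0.2091)
|BD| = 7.9918
circle(B,4.00) ∩ circle(D,9.00): a=-0.0708, h=3.9994
  candidates: C₊=(-2.1644,3.7871) cross=31.962; C₋=(-1.9552,-4.2089) cross=-31.962
  mode - wants cross < 0 → take C=(-1.9552,-4.2089) (cross=-31.962)
ex = (C−B)/|BC| = (0.0085,-1.0000); ey = (1.0000,0.0085)
P = B + -2.18·ex + -2.97·ey = (-4.9774,1.9457)

-4.98 1.95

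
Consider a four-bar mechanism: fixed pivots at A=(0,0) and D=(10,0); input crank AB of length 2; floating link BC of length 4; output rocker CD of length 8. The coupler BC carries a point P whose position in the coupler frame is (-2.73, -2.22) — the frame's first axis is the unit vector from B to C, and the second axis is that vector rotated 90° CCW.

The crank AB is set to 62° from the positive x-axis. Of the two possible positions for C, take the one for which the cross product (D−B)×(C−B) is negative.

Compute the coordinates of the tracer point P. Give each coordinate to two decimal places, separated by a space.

-2.06 3.61

A=(0,0), D=(10.00,0)
B = A + 2.00·(cos62°, sin62°) = (0.9389, 1.7659)
|BD| = 9.2315
circle(B,4.00) ∩ circle(D,8.00): a=2.0160, h=3.4548
  candidates: C₊=(3.5786,4.7713) cross=31.893; C₋=(2.2568,-2.0108) cross=-31.893
  mode - wants cross < 0 → take C=(2.2568,-2.0108) (cross=-31.893)
ex = (C−B)/|BC| = (0.3295,-0.9442); ey = (0.9442,0.3295)
P = B + -2.73·ex + -2.22·ey = (-2.0566,3.6120)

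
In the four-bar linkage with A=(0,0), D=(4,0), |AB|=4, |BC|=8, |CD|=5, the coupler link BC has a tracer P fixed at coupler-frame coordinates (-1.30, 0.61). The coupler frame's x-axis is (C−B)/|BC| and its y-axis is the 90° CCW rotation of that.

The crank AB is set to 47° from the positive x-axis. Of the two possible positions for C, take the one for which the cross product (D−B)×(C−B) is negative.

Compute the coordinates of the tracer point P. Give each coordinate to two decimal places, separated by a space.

3.15 4.30

A=(0,0), D=(4.00,0)
B = A + 4.00·(cos47°, sin47°) = (2.7280, 2.9254)
|BD| = 3.1900
circle(B,8.00) ∩ circle(D,5.00): a=7.7079, h=2.1422
  candidates: C₊=(7.7660,-3.2890) cross=6.833; C₋=(3.8370,-4.9973) cross=-6.833
  mode - wants cross < 0 → take C=(3.8370,-4.9973) (cross=-6.833)
ex = (C−B)/|BC| = (0.1386,-0.9903); ey = (0.9903,0.1386)
P = B + -1.30·ex + 0.61·ey = (3.1519,4.2974)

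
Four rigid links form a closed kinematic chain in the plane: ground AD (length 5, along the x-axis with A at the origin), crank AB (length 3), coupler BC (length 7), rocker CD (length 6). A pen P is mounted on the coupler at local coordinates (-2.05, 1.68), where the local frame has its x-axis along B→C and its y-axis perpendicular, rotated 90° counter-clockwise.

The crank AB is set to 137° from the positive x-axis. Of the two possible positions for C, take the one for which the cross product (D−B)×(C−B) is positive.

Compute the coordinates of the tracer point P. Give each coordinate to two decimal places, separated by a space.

A=(0,0), D=(5.00,0)
B = A + 3.00·(cos137°, sin137°) = (-2.1941, 2.0460)
|BD| = 7.4793
circle(B,7.00) ∩ circle(D,6.00): a=4.6087, h=5.2687
  candidates: C₊=(3.6802,5.8530) cross=39.407; C₋=(0.7976,-4.2825) cross=-39.407
  mode + wants cross > 0 → take C=(3.6802,5.8530) (cross=39.407)
ex = (C−B)/|BC| = (0.8392,0.5439); ey = (-0.5439,0.8392)
P = B + -2.05·ex + 1.68·ey = (-4.8281,2.3409)

-4.83 2.34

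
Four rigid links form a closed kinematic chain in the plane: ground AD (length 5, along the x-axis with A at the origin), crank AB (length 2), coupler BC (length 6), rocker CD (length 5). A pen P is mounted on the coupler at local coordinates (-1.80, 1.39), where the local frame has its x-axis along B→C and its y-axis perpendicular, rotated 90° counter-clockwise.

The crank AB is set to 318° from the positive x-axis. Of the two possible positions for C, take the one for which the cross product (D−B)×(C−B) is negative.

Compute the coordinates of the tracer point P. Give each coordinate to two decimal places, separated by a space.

0.82 0.84

A=(0,0), D=(5.00,0)
B = A + 2.00·(cos318°, sin318°) = (1.4863, -1.3383)
|BD| = 3.7599
circle(B,6.00) ∩ circle(D,5.00): a=3.3428, h=4.9826
  candidates: C₊=(2.8367,4.5078) cross=18.734; C₋=(6.3836,-4.8048) cross=-18.734
  mode - wants cross < 0 → take C=(6.3836,-4.8048) (cross=-18.734)
ex = (C−B)/|BC| = (0.8162,-0.5777); ey = (0.5777,0.8162)
P = B + -1.80·ex + 1.39·ey = (0.8202,0.8362)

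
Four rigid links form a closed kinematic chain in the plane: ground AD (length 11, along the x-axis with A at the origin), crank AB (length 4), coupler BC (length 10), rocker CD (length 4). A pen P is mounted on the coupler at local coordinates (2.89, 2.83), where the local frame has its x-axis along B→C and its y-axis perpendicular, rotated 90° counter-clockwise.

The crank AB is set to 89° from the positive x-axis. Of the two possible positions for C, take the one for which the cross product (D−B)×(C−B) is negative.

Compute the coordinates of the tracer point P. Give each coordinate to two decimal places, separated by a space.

A=(0,0), D=(11.00,0)
B = A + 4.00·(cos89°, sin89°) = (0.0698, 3.9994)
|BD| = 11.6389
circle(B,10.00) ∩ circle(D,4.00): a=9.4280, h=3.3335
  candidates: C₊=(10.0692,3.8902) cross=38.798; C₋=(7.7783,-2.3708) cross=-38.798
  mode - wants cross < 0 → take C=(7.7783,-2.3708) (cross=-38.798)
ex = (C−B)/|BC| = (0.7708,-0.6370); ey = (0.6370,0.7708)
P = B + 2.89·ex + 2.83·ey = (4.1003,4.3399)

4.10 4.34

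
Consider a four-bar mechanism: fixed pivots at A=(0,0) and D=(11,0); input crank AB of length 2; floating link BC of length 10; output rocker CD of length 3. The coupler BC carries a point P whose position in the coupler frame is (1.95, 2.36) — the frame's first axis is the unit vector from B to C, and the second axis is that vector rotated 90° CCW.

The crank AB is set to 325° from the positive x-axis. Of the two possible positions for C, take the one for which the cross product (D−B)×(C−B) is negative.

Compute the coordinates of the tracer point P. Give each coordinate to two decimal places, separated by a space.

A=(0,0), D=(11.00,0)
B = A + 2.00·(cos325°, sin325°) = (1.6383, -1.1472)
|BD| = 9.4317
circle(B,10.00) ∩ circle(D,3.00): a=9.5400, h=2.9980
  candidates: C₊=(10.7428,2.9890) cross=28.277; C₋=(11.4721,-2.9626) cross=-28.277
  mode - wants cross < 0 → take C=(11.4721,-2.9626) (cross=-28.277)
ex = (C−B)/|BC| = (0.9834,-0.1815); ey = (0.1815,0.9834)
P = B + 1.95·ex + 2.36·ey = (3.9843,0.8196)

3.98 0.82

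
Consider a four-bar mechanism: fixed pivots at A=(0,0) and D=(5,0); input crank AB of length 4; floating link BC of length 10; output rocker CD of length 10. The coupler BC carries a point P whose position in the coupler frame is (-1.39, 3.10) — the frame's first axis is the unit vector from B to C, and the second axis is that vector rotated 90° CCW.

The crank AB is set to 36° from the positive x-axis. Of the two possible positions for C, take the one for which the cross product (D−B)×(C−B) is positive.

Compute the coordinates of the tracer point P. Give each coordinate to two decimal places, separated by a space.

0.54 4.42

A=(0,0), D=(5.00,0)
B = A + 4.00·(cos36°, sin36°) = (3.2361, 2.3511)
|BD| = 2.9393
circle(B,10.00) ∩ circle(D,10.00): a=1.4696, h=9.8914
  candidates: C₊=(12.0302,7.1117) cross=29.074; C₋=(-3.7942,-4.7605) cross=-29.074
  mode + wants cross > 0 → take C=(12.0302,7.1117) (cross=29.074)
ex = (C−B)/|BC| = (0.8794,0.4761); ey = (-0.4761,0.8794)
P = B + -1.39·ex + 3.10·ey = (0.5379,4.4156)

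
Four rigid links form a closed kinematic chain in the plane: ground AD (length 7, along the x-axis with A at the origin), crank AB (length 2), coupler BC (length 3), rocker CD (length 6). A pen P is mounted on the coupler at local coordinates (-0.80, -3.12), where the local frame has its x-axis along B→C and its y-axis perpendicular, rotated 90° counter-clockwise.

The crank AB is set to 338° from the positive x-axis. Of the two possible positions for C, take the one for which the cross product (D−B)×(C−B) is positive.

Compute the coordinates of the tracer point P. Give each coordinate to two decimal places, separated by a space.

A=(0,0), D=(7.00,0)
B = A + 2.00·(cos338°, sin338°) = (1.8544, -0.7492)
|BD| = 5.1999
circle(B,3.00) ∩ circle(D,6.00): a=0.0037, h=3.0000
  candidates: C₊=(1.4258,2.2200) cross=15.600; C₋=(2.2903,-3.7174) cross=-15.600
  mode + wants cross > 0 → take C=(1.4258,2.2200) (cross=15.600)
ex = (C−B)/|BC| = (-0.1429,0.9897); ey = (-0.9897,-0.1429)
P = B + -0.80·ex + -3.12·ey = (5.0567,-1.0953)

5.06 -1.10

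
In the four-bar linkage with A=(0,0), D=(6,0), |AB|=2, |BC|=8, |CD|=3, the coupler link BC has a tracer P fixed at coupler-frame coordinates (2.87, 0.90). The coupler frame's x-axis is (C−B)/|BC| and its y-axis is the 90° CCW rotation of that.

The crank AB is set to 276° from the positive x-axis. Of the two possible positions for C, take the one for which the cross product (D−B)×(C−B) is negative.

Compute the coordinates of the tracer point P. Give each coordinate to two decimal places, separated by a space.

A=(0,0), D=(6.00,0)
B = A + 2.00·(cos276°, sin276°) = (0.2091, -1.9890)
|BD| = 6.1230
circle(B,8.00) ∩ circle(D,3.00): a=7.5528, h=2.6374
  candidates: C₊=(6.4955,2.9588) cross=16.149; C₋=(8.2090,-2.0299) cross=-16.149
  mode - wants cross < 0 → take C=(8.2090,-2.0299) (cross=-16.149)
ex = (C−B)/|BC| = (1.0000,-0.0051); ey = (0.0051,1.0000)
P = B + 2.87·ex + 0.90·ey = (3.0836,-1.1037)

3.08 -1.10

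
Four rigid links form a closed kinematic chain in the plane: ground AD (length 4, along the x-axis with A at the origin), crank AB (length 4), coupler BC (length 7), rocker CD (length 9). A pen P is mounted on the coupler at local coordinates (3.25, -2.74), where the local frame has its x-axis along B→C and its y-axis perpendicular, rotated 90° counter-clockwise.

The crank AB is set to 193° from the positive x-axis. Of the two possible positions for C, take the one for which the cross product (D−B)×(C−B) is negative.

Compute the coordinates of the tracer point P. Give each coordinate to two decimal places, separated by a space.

-5.17 -4.96

A=(0,0), D=(4.00,0)
B = A + 4.00·(cos193°, sin193°) = (-3.8975, -0.8998)
|BD| = 7.9486
circle(B,7.00) ∩ circle(D,9.00): a=1.9613, h=6.7196
  candidates: C₊=(-2.7094,5.9986) cross=53.411; C₋=(-1.1881,-7.3542) cross=-53.411
  mode - wants cross < 0 → take C=(-1.1881,-7.3542) (cross=-53.411)
ex = (C−B)/|BC| = (0.3871,-0.9221); ey = (0.9221,0.3871)
P = B + 3.25·ex + -2.74·ey = (-5.1660,-4.9570)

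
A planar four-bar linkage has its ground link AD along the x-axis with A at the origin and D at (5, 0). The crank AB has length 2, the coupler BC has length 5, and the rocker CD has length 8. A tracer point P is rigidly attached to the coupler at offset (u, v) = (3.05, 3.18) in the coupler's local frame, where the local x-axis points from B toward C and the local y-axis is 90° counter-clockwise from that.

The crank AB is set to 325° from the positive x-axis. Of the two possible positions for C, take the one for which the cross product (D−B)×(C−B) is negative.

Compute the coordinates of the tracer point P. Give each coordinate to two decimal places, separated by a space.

A=(0,0), D=(5.00,0)
B = A + 2.00·(cos325°, sin325°) = (1.6383, -1.1472)
|BD| = 3.5520
circle(B,5.00) ∩ circle(D,8.00): a=-3.7138, h=3.3478
  candidates: C₊=(-2.9577,0.8219) cross=11.891; C₋=(-0.7953,-5.5149) cross=-11.891
  mode - wants cross < 0 → take C=(-0.7953,-5.5149) (cross=-11.891)
ex = (C−B)/|BC| = (-0.4867,-0.8736); ey = (0.8736,-0.4867)
P = B + 3.05·ex + 3.18·ey = (2.9317,-5.3593)

2.93 -5.36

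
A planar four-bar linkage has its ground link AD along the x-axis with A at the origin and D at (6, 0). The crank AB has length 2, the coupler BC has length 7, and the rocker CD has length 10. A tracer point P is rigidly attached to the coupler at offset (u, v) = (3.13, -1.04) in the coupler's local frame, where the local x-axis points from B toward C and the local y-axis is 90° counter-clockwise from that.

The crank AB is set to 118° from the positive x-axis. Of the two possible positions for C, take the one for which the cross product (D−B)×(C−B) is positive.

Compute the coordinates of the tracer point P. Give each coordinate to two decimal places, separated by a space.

A=(0,0), D=(6.00,0)
B = A + 2.00·(cos118°, sin118°) = (-0.9389, 1.7659)
|BD| = 7.1601
circle(B,7.00) ∩ circle(D,10.00): a=0.0187, h=7.0000
  candidates: C₊=(0.8055,8.5450) cross=50.121; C₋=(-2.6473,-5.0225) cross=-50.121
  mode + wants cross > 0 → take C=(0.8055,8.5450) (cross=50.121)
ex = (C−B)/|BC| = (0.2492,0.9684); ey = (-0.9684,0.2492)
P = B + 3.13·ex + -1.04·ey = (0.8483,4.5380)

0.85 4.54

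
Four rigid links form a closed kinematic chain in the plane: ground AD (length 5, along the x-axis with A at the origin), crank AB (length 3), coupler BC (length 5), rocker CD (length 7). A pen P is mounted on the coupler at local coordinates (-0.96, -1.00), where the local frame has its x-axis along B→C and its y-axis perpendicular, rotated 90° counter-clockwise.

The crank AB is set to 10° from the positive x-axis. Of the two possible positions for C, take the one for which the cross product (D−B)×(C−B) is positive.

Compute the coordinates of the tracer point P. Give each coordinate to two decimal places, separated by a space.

A=(0,0), D=(5.00,0)
B = A + 3.00·(cos10°, sin10°) = (2.9544, 0.5209)
|BD| = 2.1109
circle(B,5.00) ∩ circle(D,7.00): a=-4.6294, h=1.8890
  candidates: C₊=(-1.0656,3.4940) cross=3.987; C₋=(-1.9980,-0.1671) cross=-3.987
  mode + wants cross > 0 → take C=(-1.0656,3.4940) (cross=3.987)
ex = (C−B)/|BC| = (-0.8040,0.5946); ey = (-0.5946,-0.8040)
P = B + -0.96·ex + -1.00·ey = (4.3209,0.7541)

4.32 0.75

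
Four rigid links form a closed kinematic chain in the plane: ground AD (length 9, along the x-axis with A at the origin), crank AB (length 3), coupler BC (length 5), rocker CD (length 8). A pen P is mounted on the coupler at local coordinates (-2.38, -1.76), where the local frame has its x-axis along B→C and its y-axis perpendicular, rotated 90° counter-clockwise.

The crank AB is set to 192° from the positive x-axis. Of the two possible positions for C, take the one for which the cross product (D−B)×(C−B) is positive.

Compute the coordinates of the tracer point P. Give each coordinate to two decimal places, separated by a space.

-3.99 -3.39

A=(0,0), D=(9.00,0)
B = A + 3.00·(cos192°, sin192°) = (-2.9344, -0.6237)
|BD| = 11.9507
circle(B,5.00) ∩ circle(D,8.00): a=4.3437, h=2.4764
  candidates: C₊=(1.2741,2.0760) cross=29.595; C₋=(1.5326,-2.8701) cross=-29.595
  mode + wants cross > 0 → take C=(1.2741,2.0760) (cross=29.595)
ex = (C−B)/|BC| = (0.8417,0.5399); ey = (-0.5399,0.8417)
P = B + -2.38·ex + -1.76·ey = (-3.9874,-3.3902)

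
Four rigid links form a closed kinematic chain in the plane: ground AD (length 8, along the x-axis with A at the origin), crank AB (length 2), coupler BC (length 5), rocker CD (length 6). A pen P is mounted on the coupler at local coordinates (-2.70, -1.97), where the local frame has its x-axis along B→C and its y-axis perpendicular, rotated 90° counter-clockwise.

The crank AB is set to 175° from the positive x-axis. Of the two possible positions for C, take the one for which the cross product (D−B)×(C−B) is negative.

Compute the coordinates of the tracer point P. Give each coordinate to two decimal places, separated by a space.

A=(0,0), D=(8.00,0)
B = A + 2.00·(cos175°, sin175°) = (-1.9924, 0.1743)
|BD| = 9.9939
circle(B,5.00) ∩ circle(D,6.00): a=4.4466, h=2.2864
  candidates: C₊=(2.4934,2.3828) cross=22.850; C₋=(2.4137,-2.1893) cross=-22.850
  mode - wants cross < 0 → take C=(2.4137,-2.1893) (cross=-22.850)
ex = (C−B)/|BC| = (0.8812,-0.4727); ey = (0.4727,0.8812)
P = B + -2.70·ex + -1.97·ey = (-5.3029,-0.2853)

-5.30 -0.29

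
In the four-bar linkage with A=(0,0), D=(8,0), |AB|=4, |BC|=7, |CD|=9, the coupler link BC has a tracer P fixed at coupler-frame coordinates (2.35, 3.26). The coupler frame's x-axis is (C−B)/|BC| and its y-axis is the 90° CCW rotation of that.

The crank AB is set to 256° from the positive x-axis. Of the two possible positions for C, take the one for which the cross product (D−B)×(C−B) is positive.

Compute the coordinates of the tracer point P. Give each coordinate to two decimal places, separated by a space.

A=(0,0), D=(8.00,0)
B = A + 4.00·(cos256°, sin256°) = (-0.9677, -3.8812)
|BD| = 9.7715
circle(B,7.00) ∩ circle(D,9.00): a=3.2484, h=6.2007
  candidates: C₊=(-0.4494,3.0996) cross=60.590; C₋=(4.4763,-8.2815) cross=-60.590
  mode + wants cross > 0 → take C=(-0.4494,3.0996) (cross=60.590)
ex = (C−B)/|BC| = (0.0740,0.9973); ey = (-0.9973,0.0740)
P = B + 2.35·ex + 3.26·ey = (-4.0447,-1.2963)

-4.04 -1.30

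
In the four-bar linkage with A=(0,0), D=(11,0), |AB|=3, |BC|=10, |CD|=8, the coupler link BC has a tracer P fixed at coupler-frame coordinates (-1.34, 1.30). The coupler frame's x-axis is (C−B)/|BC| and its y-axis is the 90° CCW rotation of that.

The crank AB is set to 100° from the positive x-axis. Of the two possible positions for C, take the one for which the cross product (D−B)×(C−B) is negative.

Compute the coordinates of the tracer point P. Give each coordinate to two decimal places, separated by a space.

A=(0,0), D=(11.00,0)
B = A + 3.00·(cos100°, sin100°) = (-0.5209, 2.9544)
|BD| = 11.8937
circle(B,10.00) ∩ circle(D,8.00): a=7.4603, h=6.6592
  candidates: C₊=(8.3596,7.5517) cross=79.202; C₋=(5.0513,-5.3492) cross=-79.202
  mode - wants cross < 0 → take C=(5.0513,-5.3492) (cross=-79.202)
ex = (C−B)/|BC| = (0.5572,-0.8304); ey = (0.8304,0.5572)
P = B + -1.34·ex + 1.30·ey = (-0.1882,4.7915)

-0.19 4.79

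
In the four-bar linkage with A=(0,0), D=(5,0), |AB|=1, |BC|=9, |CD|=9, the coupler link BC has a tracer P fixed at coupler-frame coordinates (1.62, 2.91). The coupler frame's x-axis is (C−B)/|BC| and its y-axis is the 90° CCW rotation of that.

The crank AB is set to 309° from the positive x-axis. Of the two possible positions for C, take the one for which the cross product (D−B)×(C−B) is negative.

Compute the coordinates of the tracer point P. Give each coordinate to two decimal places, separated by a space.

3.95 -1.05

A=(0,0), D=(5.00,0)
B = A + 1.00·(cos309°, sin309°) = (0.6293, -0.7771)
|BD| = 4.4392
circle(B,9.00) ∩ circle(D,9.00): a=2.2196, h=8.7220
  candidates: C₊=(1.2878,8.1987) cross=38.719; C₋=(4.3416,-8.9759) cross=-38.719
  mode - wants cross < 0 → take C=(4.3416,-8.9759) (cross=-38.719)
ex = (C−B)/|BC| = (0.4125,-0.9110); ey = (0.9110,0.4125)
P = B + 1.62·ex + 2.91·ey = (3.9484,-1.0526)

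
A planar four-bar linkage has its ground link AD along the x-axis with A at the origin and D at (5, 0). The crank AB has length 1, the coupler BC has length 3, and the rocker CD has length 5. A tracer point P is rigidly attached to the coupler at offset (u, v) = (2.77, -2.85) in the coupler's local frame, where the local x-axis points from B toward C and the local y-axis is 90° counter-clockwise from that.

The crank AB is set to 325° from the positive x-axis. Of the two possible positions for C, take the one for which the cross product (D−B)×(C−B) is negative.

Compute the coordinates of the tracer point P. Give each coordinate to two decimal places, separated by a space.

A=(0,0), D=(5.00,0)
B = A + 1.00·(cos325°, sin325°) = (0.8192, -0.5736)
|BD| = 4.2200
circle(B,3.00) ∩ circle(D,5.00): a=0.2143, h=2.9923
  candidates: C₊=(0.6247,2.4201) cross=12.628; C₋=(1.4382,-3.5090) cross=-12.628
  mode - wants cross < 0 → take C=(1.4382,-3.5090) (cross=-12.628)
ex = (C−B)/|BC| = (0.2063,-0.9785); ey = (0.9785,0.2063)
P = B + 2.77·ex + -2.85·ey = (-1.3980,-3.8720)

-1.40 -3.87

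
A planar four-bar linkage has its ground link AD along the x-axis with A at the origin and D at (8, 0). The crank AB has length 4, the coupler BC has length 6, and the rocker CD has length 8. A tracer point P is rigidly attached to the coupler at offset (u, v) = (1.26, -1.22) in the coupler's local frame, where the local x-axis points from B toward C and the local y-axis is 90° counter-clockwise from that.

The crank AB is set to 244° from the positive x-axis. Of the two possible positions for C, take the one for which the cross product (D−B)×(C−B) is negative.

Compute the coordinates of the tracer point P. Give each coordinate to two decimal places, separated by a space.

-1.27 -5.28

A=(0,0), D=(8.00,0)
B = A + 4.00·(cos244°, sin244°) = (-1.7535, -3.5952)
|BD| = 10.3950
circle(B,6.00) ∩ circle(D,8.00): a=3.8507, h=4.6013
  candidates: C₊=(0.2682,2.0540) cross=47.831; C₋=(3.4510,-6.5808) cross=-47.831
  mode - wants cross < 0 → take C=(3.4510,-6.5808) (cross=-47.831)
ex = (C−B)/|BC| = (0.8674,-0.4976); ey = (0.4976,0.8674)
P = B + 1.26·ex + -1.22·ey = (-1.2676,-5.2804)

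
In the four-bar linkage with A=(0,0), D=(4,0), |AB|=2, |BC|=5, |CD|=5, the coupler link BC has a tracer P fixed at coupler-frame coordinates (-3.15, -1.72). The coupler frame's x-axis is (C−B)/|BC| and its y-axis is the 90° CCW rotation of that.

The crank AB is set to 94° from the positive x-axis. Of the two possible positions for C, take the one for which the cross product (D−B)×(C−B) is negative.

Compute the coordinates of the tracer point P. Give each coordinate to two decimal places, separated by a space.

A=(0,0), D=(4.00,0)
B = A + 2.00·(cos94°, sin94°) = (-0.1395, 1.9951)
|BD| = 4.5952
circle(B,5.00) ∩ circle(D,5.00): a=2.2976, h=4.4408
  candidates: C₊=(3.8583,4.9980) cross=20.407; C₋=(0.0022,-3.0029) cross=-20.407
  mode - wants cross < 0 → take C=(0.0022,-3.0029) (cross=-20.407)
ex = (C−B)/|BC| = (0.0283,-0.9996); ey = (0.9996,0.0283)
P = B + -3.15·ex + -1.72·ey = (-1.9481,5.0951)

-1.95 5.10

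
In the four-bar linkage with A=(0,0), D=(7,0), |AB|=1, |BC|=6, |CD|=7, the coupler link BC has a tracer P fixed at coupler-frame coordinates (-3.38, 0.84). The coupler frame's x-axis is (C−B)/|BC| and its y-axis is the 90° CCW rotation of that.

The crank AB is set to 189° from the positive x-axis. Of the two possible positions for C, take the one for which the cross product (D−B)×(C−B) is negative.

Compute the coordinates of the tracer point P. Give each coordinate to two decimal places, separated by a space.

-2.13 3.13

A=(0,0), D=(7.00,0)
B = A + 1.00·(cos189°, sin189°) = (-0.9877, -0.1564)
|BD| = 7.9892
circle(B,6.00) ∩ circle(D,7.00): a=3.1810, h=5.0874
  candidates: C₊=(2.0931,4.9922) cross=40.644; C₋=(2.2923,-5.1805) cross=-40.644
  mode - wants cross < 0 → take C=(2.2923,-5.1805) (cross=-40.644)
ex = (C−B)/|BC| = (0.5467,-0.8373); ey = (0.8373,0.5467)
P = B + -3.38·ex + 0.84·ey = (-2.1321,3.1330)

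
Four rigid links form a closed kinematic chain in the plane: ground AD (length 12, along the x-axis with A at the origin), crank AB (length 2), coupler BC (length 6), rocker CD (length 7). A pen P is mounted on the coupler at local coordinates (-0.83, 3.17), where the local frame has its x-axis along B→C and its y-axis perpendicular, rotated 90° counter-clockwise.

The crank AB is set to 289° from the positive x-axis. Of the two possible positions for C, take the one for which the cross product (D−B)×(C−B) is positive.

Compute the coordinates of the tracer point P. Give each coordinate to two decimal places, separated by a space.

-2.01 0.02

A=(0,0), D=(12.00,0)
B = A + 2.00·(cos289°, sin289°) = (0.6511, -1.8910)
|BD| = 11.5053
circle(B,6.00) ∩ circle(D,7.00): a=5.1877, h=3.0146
  candidates: C₊=(5.2728,1.9352) cross=34.684; C₋=(6.2638,-4.0119) cross=-34.684
  mode + wants cross > 0 → take C=(5.2728,1.9352) (cross=34.684)
ex = (C−B)/|BC| = (0.7703,0.6377); ey = (-0.6377,0.7703)
P = B + -0.83·ex + 3.17·ey = (-2.0097,0.0215)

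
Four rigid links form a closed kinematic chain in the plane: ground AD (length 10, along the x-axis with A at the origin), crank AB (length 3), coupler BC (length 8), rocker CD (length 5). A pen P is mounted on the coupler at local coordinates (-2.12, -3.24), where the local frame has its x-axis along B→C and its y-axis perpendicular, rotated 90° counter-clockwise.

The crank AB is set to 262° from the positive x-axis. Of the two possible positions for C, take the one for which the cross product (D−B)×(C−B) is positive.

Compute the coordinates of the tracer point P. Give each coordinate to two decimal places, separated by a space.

A=(0,0), D=(10.00,0)
B = A + 3.00·(cos262°, sin262°) = (-0.4175, -2.9708)
|BD| = 10.8328
circle(B,8.00) ∩ circle(D,5.00): a=7.2165, h=3.4528
  candidates: C₊=(5.5754,2.3287) cross=37.404; C₋=(7.4692,-4.3122) cross=-37.404
  mode + wants cross > 0 → take C=(5.5754,2.3287) (cross=37.404)
ex = (C−B)/|BC| = (0.7491,0.6624); ey = (-0.6624,0.7491)
P = B + -2.12·ex + -3.24·ey = (0.1407,-6.8023)

0.14 -6.80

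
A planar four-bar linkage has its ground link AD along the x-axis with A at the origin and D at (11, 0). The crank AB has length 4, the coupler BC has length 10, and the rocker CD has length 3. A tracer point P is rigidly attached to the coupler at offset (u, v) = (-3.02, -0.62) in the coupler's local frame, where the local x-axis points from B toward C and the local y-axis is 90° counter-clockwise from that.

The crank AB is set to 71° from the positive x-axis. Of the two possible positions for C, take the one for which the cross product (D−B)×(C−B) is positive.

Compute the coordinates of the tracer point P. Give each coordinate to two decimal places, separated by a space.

A=(0,0), D=(11.00,0)
B = A + 4.00·(cos71°, sin71°) = (1.3023, 3.7821)
|BD| = 10.4091
circle(B,10.00) ∩ circle(D,3.00): a=9.5757, h=2.8819
  candidates: C₊=(11.2707,2.9878) cross=29.998; C₋=(9.1764,-2.3821) cross=-29.998
  mode + wants cross > 0 → take C=(11.2707,2.9878) (cross=29.998)
ex = (C−B)/|BC| = (0.9968,-0.0794); ey = (0.0794,0.9968)
P = B + -3.02·ex + -0.62·ey = (-1.7574,3.4039)

-1.76 3.40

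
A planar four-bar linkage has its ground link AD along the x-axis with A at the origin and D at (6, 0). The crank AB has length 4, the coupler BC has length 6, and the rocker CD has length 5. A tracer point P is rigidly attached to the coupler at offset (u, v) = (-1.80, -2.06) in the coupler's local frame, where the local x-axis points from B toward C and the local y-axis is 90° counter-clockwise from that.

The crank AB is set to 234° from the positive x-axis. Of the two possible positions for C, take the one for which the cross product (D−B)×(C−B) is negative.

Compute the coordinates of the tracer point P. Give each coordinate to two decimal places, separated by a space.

-4.50 -4.92

A=(0,0), D=(6.00,0)
B = A + 4.00·(cos234°, sin234°) = (-2.3511, -3.2361)
|BD| = 8.9562
circle(B,6.00) ∩ circle(D,5.00): a=5.0922, h=3.1732
  candidates: C₊=(1.2505,1.5627) cross=28.420; C₋=(3.5436,-4.3550) cross=-28.420
  mode - wants cross < 0 → take C=(3.5436,-4.3550) (cross=-28.420)
ex = (C−B)/|BC| = (0.9825,-0.1865); ey = (0.1865,0.9825)
P = B + -1.80·ex + -2.06·ey = (-4.5037,-4.9242)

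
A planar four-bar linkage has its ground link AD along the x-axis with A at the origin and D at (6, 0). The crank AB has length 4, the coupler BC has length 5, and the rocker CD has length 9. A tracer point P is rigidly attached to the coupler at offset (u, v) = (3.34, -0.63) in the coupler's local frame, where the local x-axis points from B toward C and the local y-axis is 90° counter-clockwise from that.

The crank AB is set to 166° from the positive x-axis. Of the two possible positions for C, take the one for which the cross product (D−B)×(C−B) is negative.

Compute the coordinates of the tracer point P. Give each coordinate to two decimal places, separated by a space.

-3.34 -2.39

A=(0,0), D=(6.00,0)
B = A + 4.00·(cos166°, sin166°) = (-3.8812, 0.9677)
|BD| = 9.9285
circle(B,5.00) ∩ circle(D,9.00): a=2.1440, h=4.5170
  candidates: C₊=(-1.3071,5.2542) cross=44.847; C₋=(-2.1876,-3.7368) cross=-44.847
  mode - wants cross < 0 → take C=(-2.1876,-3.7368) (cross=-44.847)
ex = (C−B)/|BC| = (0.3387,-0.9409); ey = (0.9409,0.3387)
P = B + 3.34·ex + -0.63·ey = (-3.3426,-2.3883)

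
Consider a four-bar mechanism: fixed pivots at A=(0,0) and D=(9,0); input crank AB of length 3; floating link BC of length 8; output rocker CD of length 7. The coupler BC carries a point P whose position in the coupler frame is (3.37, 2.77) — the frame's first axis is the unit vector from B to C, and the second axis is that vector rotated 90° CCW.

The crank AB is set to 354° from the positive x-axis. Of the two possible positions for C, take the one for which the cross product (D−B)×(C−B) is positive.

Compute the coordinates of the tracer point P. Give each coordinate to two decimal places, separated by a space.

2.21 3.98

A=(0,0), D=(9.00,0)
B = A + 3.00·(cos354°, sin354°) = (2.9836, -0.3136)
|BD| = 6.0246
circle(B,8.00) ∩ circle(D,7.00): a=4.2572, h=6.7732
  candidates: C₊=(6.8824,6.6720) cross=40.806; C₋=(7.5875,-6.8560) cross=-40.806
  mode + wants cross > 0 → take C=(6.8824,6.6720) (cross=40.806)
ex = (C−B)/|BC| = (0.4874,0.8732); ey = (-0.8732,0.4874)
P = B + 3.37·ex + 2.77·ey = (2.2072,3.9791)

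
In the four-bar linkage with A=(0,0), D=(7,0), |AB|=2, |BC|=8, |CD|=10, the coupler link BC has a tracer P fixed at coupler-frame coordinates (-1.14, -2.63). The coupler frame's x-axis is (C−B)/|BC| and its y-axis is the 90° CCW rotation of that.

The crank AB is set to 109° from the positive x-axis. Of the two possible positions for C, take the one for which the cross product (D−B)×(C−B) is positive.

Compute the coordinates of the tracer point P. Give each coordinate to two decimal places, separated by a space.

1.22 -0.28

A=(0,0), D=(7.00,0)
B = A + 2.00·(cos109°, sin109°) = (-0.6511, 1.8910)
|BD| = 7.8814
circle(B,8.00) ∩ circle(D,10.00): a=1.6568, h=7.8266
  candidates: C₊=(2.8352,9.0914) cross=61.684; C₋=(-0.9206,-6.1044) cross=-61.684
  mode + wants cross > 0 → take C=(2.8352,9.0914) (cross=61.684)
ex = (C−B)/|BC| = (0.4358,0.9000); ey = (-0.9000,0.4358)
P = B + -1.14·ex + -2.63·ey = (1.2192,-0.2811)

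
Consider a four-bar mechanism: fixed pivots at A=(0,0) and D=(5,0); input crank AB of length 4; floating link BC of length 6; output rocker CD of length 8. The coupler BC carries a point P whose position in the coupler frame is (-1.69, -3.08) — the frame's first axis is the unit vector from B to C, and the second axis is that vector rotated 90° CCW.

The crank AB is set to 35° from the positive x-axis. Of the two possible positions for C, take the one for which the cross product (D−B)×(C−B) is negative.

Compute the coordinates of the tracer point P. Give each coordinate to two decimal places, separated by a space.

4.86 5.43

A=(0,0), D=(5.00,0)
B = A + 4.00·(cos35°, sin35°) = (3.2766, 2.2943)
|BD| = 2.8695
circle(B,6.00) ∩ circle(D,8.00): a=-3.4442, h=4.9130
  candidates: C₊=(5.1363,7.9988) cross=14.098; C₋=(-2.7202,2.0974) cross=-14.098
  mode - wants cross < 0 → take C=(-2.7202,2.0974) (cross=-14.098)
ex = (C−B)/|BC| = (-0.9995,-0.0328); ey = (0.0328,-0.9995)
P = B + -1.69·ex + -3.08·ey = (4.8646,5.4281)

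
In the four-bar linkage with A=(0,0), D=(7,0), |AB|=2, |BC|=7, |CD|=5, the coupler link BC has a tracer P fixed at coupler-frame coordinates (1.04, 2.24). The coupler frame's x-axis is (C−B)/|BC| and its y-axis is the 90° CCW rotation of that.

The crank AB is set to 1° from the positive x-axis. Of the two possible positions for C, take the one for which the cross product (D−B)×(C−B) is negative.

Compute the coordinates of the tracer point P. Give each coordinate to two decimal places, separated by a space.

A=(0,0), D=(7.00,0)
B = A + 2.00·(cos1°, sin1°) = (1.9997, 0.0349)
|BD| = 5.0004
circle(B,7.00) ∩ circle(D,5.00): a=4.9000, h=4.9990
  candidates: C₊=(6.9345,4.9996) cross=24.997; C₋=(6.8647,-4.9982) cross=-24.997
  mode - wants cross < 0 → take C=(6.8647,-4.9982) (cross=-24.997)
ex = (C−B)/|BC| = (0.6950,-0.7190); ey = (0.7190,0.6950)
P = B + 1.04·ex + 2.24·ey = (4.3331,0.8439)

4.33 0.84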